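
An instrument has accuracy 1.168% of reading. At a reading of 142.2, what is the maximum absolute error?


Absolute error = (accuracy% / 100) * reading.
Error = (1.168 / 100) * 142.2
Error = 0.01168 * 142.2
Error = 1.6609

1.6609


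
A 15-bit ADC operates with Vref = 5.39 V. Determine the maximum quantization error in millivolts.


The maximum quantization error is +/- LSB/2.
LSB = Vref / 2^n = 5.39 / 32768 = 0.00016449 V
Max error = LSB / 2 = 0.00016449 / 2 = 8.224e-05 V
Max error = 0.0822 mV

0.0822 mV


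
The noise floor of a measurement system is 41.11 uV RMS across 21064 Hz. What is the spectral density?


Noise spectral density = Vrms / sqrt(BW).
NSD = 41.11 / sqrt(21064)
NSD = 41.11 / 145.1344
NSD = 0.2833 uV/sqrt(Hz)

0.2833 uV/sqrt(Hz)


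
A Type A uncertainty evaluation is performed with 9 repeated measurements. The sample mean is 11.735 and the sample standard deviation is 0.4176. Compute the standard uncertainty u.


The standard uncertainty for Type A evaluation is u = s / sqrt(n).
u = 0.4176 / sqrt(9)
u = 0.4176 / 3.0
u = 0.1392

0.1392


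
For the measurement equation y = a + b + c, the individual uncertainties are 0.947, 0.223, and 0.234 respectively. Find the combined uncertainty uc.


For a sum of independent quantities, uc = sqrt(u1^2 + u2^2 + u3^2).
uc = sqrt(0.947^2 + 0.223^2 + 0.234^2)
uc = sqrt(0.896809 + 0.049729 + 0.054756)
uc = 1.0006

1.0006


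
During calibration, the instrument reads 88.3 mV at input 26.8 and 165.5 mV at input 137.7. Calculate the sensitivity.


Sensitivity = (y2 - y1) / (x2 - x1).
S = (165.5 - 88.3) / (137.7 - 26.8)
S = 77.2 / 110.9
S = 0.6961 mV/unit

0.6961 mV/unit


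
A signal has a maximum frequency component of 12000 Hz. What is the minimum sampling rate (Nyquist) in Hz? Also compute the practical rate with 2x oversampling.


By Nyquist theorem, fs_min = 2 * fmax.
fs_min = 2 * 12000 = 24000 Hz
Practical rate = 2 * fs_min = 2 * 24000 = 48000 Hz

fs_min = 24000 Hz, fs_practical = 48000 Hz


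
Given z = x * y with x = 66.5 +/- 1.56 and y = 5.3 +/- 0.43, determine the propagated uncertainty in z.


For a product z = x*y, the relative uncertainty is:
uz/z = sqrt((ux/x)^2 + (uy/y)^2)
Relative uncertainties: ux/x = 1.56/66.5 = 0.023459
uy/y = 0.43/5.3 = 0.081132
z = 66.5 * 5.3 = 352.4
uz = 352.4 * sqrt(0.023459^2 + 0.081132^2) = 29.766

29.766


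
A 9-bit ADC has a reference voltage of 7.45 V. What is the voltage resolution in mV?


The resolution (LSB) of an ADC is Vref / 2^n.
LSB = 7.45 / 2^9
LSB = 7.45 / 512
LSB = 0.01455078 V = 14.55078125 mV

14.55078125 mV


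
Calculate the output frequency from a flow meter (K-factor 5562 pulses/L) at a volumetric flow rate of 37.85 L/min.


Frequency = K * Q / 60 (converting L/min to L/s).
f = 5562 * 37.85 / 60
f = 210521.7 / 60
f = 3508.7 Hz

3508.7 Hz


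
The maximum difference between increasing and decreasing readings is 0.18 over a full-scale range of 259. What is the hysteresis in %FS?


Hysteresis = (max difference / full scale) * 100%.
H = (0.18 / 259) * 100
H = 0.069 %FS

0.069 %FS


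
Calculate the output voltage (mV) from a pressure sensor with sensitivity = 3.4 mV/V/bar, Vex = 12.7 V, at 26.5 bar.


Output = sensitivity * Vex * P.
Vout = 3.4 * 12.7 * 26.5
Vout = 43.18 * 26.5
Vout = 1144.27 mV

1144.27 mV


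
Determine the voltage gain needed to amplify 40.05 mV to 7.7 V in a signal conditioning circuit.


Gain = Vout / Vin (converting to same units).
G = 7.7 V / 40.05 mV
G = 7700.0 mV / 40.05 mV
G = 192.26

192.26


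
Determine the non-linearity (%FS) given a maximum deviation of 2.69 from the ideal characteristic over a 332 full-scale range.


Linearity error = (max deviation / full scale) * 100%.
Linearity = (2.69 / 332) * 100
Linearity = 0.81 %FS

0.81 %FS


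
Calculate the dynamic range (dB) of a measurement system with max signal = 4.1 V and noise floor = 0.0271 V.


Dynamic range = 20 * log10(Vmax / Vnoise).
DR = 20 * log10(4.1 / 0.0271)
DR = 20 * log10(151.29)
DR = 43.6 dB

43.6 dB


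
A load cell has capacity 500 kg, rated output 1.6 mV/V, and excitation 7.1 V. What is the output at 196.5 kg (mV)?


Vout = rated_output * Vex * (load / capacity).
Vout = 1.6 * 7.1 * (196.5 / 500)
Vout = 1.6 * 7.1 * 0.393
Vout = 4.464 mV

4.464 mV


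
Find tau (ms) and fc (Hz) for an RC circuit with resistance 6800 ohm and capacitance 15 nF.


Time constant: tau = R * C.
tau = 6800 * 1.50e-08 = 0.000102 s
tau = 0.102 ms
Cutoff frequency: fc = 1 / (2*pi*R*C).
fc = 1 / (2*pi*0.000102) = 1560.34 Hz

tau = 0.102 ms, fc = 1560.34 Hz


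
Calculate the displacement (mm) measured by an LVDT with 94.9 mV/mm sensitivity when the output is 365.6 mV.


Displacement = Vout / sensitivity.
d = 365.6 / 94.9
d = 3.852 mm

3.852 mm


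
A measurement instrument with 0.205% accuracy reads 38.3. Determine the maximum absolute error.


Absolute error = (accuracy% / 100) * reading.
Error = (0.205 / 100) * 38.3
Error = 0.00205 * 38.3
Error = 0.0785

0.0785


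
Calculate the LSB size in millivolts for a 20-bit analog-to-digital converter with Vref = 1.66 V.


The resolution (LSB) of an ADC is Vref / 2^n.
LSB = 1.66 / 2^20
LSB = 1.66 / 1048576
LSB = 1.58e-06 V = 0.0015831 mV

0.0015831 mV


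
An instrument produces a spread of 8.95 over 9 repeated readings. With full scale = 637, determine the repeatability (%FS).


Repeatability = (spread / full scale) * 100%.
R = (8.95 / 637) * 100
R = 1.405 %FS

1.405 %FS


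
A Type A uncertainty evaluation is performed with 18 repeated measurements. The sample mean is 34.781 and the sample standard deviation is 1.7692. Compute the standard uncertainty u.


The standard uncertainty for Type A evaluation is u = s / sqrt(n).
u = 1.7692 / sqrt(18)
u = 1.7692 / 4.2426
u = 0.417

0.417


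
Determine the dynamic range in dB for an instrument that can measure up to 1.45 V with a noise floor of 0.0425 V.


Dynamic range = 20 * log10(Vmax / Vnoise).
DR = 20 * log10(1.45 / 0.0425)
DR = 20 * log10(34.12)
DR = 30.66 dB

30.66 dB


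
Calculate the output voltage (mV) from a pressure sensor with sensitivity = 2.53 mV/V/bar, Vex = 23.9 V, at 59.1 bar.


Output = sensitivity * Vex * P.
Vout = 2.53 * 23.9 * 59.1
Vout = 60.467 * 59.1
Vout = 3573.6 mV

3573.6 mV


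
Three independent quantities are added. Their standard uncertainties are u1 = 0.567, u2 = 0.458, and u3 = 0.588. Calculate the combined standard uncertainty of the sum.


For a sum of independent quantities, uc = sqrt(u1^2 + u2^2 + u3^2).
uc = sqrt(0.567^2 + 0.458^2 + 0.588^2)
uc = sqrt(0.321489 + 0.209764 + 0.345744)
uc = 0.9365

0.9365


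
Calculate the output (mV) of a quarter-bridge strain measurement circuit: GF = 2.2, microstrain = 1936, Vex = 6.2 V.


Quarter bridge output: Vout = (GF * epsilon * Vex) / 4.
Vout = (2.2 * 1936e-6 * 6.2) / 4
Vout = 0.02640704 / 4 V
Vout = 0.00660176 V = 6.6018 mV

6.6018 mV


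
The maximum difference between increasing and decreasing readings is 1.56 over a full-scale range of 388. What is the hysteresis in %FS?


Hysteresis = (max difference / full scale) * 100%.
H = (1.56 / 388) * 100
H = 0.402 %FS

0.402 %FS


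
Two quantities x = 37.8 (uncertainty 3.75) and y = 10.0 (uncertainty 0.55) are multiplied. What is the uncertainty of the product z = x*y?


For a product z = x*y, the relative uncertainty is:
uz/z = sqrt((ux/x)^2 + (uy/y)^2)
Relative uncertainties: ux/x = 3.75/37.8 = 0.099206
uy/y = 0.55/10.0 = 0.055
z = 37.8 * 10.0 = 378.0
uz = 378.0 * sqrt(0.099206^2 + 0.055^2) = 42.877

42.877


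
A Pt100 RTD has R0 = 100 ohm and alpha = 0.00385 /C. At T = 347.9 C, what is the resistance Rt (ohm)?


The RTD equation: Rt = R0 * (1 + alpha * T).
Rt = 100 * (1 + 0.00385 * 347.9)
Rt = 100 * (1 + 1.339415)
Rt = 100 * 2.339415
Rt = 233.941 ohm

233.941 ohm


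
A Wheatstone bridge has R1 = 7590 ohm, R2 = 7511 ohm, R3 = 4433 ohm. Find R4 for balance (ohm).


At balance: R1*R4 = R2*R3, so R4 = R2*R3/R1.
R4 = 7511 * 4433 / 7590
R4 = 33296263 / 7590
R4 = 4386.86 ohm

4386.86 ohm


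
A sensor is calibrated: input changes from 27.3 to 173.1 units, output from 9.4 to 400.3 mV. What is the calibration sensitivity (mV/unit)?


Sensitivity = (y2 - y1) / (x2 - x1).
S = (400.3 - 9.4) / (173.1 - 27.3)
S = 390.9 / 145.8
S = 2.6811 mV/unit

2.6811 mV/unit


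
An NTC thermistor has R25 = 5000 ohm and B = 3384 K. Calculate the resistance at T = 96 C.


NTC thermistor equation: Rt = R25 * exp(B * (1/T - 1/T25)).
T in Kelvin: 369.15 K, T25 = 298.15 K
1/T - 1/T25 = 1/369.15 - 1/298.15 = -0.00064509
B * (1/T - 1/T25) = 3384 * -0.00064509 = -2.183
Rt = 5000 * exp(-2.183) = 563.5 ohm

563.5 ohm


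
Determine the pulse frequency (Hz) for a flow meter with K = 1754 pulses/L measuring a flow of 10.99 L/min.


Frequency = K * Q / 60 (converting L/min to L/s).
f = 1754 * 10.99 / 60
f = 19276.46 / 60
f = 321.27 Hz

321.27 Hz


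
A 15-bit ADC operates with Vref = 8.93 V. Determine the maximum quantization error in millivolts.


The maximum quantization error is +/- LSB/2.
LSB = Vref / 2^n = 8.93 / 32768 = 0.00027252 V
Max error = LSB / 2 = 0.00027252 / 2 = 0.00013626 V
Max error = 0.1363 mV

0.1363 mV


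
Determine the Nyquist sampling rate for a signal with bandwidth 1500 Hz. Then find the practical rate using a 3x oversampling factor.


By Nyquist theorem, fs_min = 2 * fmax.
fs_min = 2 * 1500 = 3000 Hz
Practical rate = 3 * fs_min = 3 * 3000 = 9000 Hz

fs_min = 3000 Hz, fs_practical = 9000 Hz


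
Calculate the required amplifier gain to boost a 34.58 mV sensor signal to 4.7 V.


Gain = Vout / Vin (converting to same units).
G = 4.7 V / 34.58 mV
G = 4700.0 mV / 34.58 mV
G = 135.92

135.92


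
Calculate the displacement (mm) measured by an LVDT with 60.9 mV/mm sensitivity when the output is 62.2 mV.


Displacement = Vout / sensitivity.
d = 62.2 / 60.9
d = 1.021 mm

1.021 mm


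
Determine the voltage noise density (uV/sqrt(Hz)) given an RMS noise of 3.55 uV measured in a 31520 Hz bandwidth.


Noise spectral density = Vrms / sqrt(BW).
NSD = 3.55 / sqrt(31520)
NSD = 3.55 / 177.5387
NSD = 0.02 uV/sqrt(Hz)

0.02 uV/sqrt(Hz)


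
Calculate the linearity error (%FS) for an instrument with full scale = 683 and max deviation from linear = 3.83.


Linearity error = (max deviation / full scale) * 100%.
Linearity = (3.83 / 683) * 100
Linearity = 0.561 %FS

0.561 %FS


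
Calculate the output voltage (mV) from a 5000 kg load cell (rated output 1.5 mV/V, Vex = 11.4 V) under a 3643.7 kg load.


Vout = rated_output * Vex * (load / capacity).
Vout = 1.5 * 11.4 * (3643.7 / 5000)
Vout = 1.5 * 11.4 * 0.72874
Vout = 12.461 mV

12.461 mV


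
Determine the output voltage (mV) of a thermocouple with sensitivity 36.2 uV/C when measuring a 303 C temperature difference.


The thermocouple output V = sensitivity * dT.
V = 36.2 uV/C * 303 C
V = 10968.6 uV
V = 10.969 mV

10.969 mV


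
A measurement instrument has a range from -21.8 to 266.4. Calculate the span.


Span = upper range - lower range.
Span = 266.4 - (-21.8)
Span = 288.2

288.2


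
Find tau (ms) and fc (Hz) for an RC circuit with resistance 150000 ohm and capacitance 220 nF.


Time constant: tau = R * C.
tau = 150000 * 2.20e-07 = 0.033 s
tau = 33.0 ms
Cutoff frequency: fc = 1 / (2*pi*R*C).
fc = 1 / (2*pi*0.033) = 4.82 Hz

tau = 33.0 ms, fc = 4.82 Hz


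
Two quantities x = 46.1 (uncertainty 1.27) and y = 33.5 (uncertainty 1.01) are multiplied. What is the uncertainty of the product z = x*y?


For a product z = x*y, the relative uncertainty is:
uz/z = sqrt((ux/x)^2 + (uy/y)^2)
Relative uncertainties: ux/x = 1.27/46.1 = 0.027549
uy/y = 1.01/33.5 = 0.030149
z = 46.1 * 33.5 = 1544.4
uz = 1544.4 * sqrt(0.027549^2 + 0.030149^2) = 63.071

63.071


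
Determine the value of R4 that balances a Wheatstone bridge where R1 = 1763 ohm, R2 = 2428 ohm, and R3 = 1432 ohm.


At balance: R1*R4 = R2*R3, so R4 = R2*R3/R1.
R4 = 2428 * 1432 / 1763
R4 = 3476896 / 1763
R4 = 1972.15 ohm

1972.15 ohm


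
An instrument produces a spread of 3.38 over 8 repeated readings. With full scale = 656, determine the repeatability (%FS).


Repeatability = (spread / full scale) * 100%.
R = (3.38 / 656) * 100
R = 0.515 %FS

0.515 %FS


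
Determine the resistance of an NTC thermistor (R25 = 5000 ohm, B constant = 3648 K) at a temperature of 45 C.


NTC thermistor equation: Rt = R25 * exp(B * (1/T - 1/T25)).
T in Kelvin: 318.15 K, T25 = 298.15 K
1/T - 1/T25 = 1/318.15 - 1/298.15 = -0.00021084
B * (1/T - 1/T25) = 3648 * -0.00021084 = -0.7692
Rt = 5000 * exp(-0.7692) = 2317.0 ohm

2317.0 ohm


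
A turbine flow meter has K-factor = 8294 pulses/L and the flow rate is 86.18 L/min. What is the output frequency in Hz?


Frequency = K * Q / 60 (converting L/min to L/s).
f = 8294 * 86.18 / 60
f = 714776.92 / 60
f = 11912.95 Hz

11912.95 Hz


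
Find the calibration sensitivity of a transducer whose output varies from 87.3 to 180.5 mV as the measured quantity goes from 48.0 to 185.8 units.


Sensitivity = (y2 - y1) / (x2 - x1).
S = (180.5 - 87.3) / (185.8 - 48.0)
S = 93.2 / 137.8
S = 0.6763 mV/unit

0.6763 mV/unit


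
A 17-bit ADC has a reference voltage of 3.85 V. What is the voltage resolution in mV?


The resolution (LSB) of an ADC is Vref / 2^n.
LSB = 3.85 / 2^17
LSB = 3.85 / 131072
LSB = 2.937e-05 V = 0.02937317 mV

0.02937317 mV


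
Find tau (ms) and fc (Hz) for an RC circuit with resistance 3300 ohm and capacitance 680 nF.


Time constant: tau = R * C.
tau = 3300 * 6.80e-07 = 0.002244 s
tau = 2.244 ms
Cutoff frequency: fc = 1 / (2*pi*R*C).
fc = 1 / (2*pi*0.002244) = 70.92 Hz

tau = 2.244 ms, fc = 70.92 Hz


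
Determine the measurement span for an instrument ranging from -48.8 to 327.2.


Span = upper range - lower range.
Span = 327.2 - (-48.8)
Span = 376.0

376.0


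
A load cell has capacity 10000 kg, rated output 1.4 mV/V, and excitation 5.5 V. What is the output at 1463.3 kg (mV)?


Vout = rated_output * Vex * (load / capacity).
Vout = 1.4 * 5.5 * (1463.3 / 10000)
Vout = 1.4 * 5.5 * 0.14633
Vout = 1.127 mV

1.127 mV


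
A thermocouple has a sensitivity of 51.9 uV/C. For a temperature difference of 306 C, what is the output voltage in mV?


The thermocouple output V = sensitivity * dT.
V = 51.9 uV/C * 306 C
V = 15881.4 uV
V = 15.881 mV

15.881 mV


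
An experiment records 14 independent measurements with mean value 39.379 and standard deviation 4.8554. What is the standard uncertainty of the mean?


The standard uncertainty for Type A evaluation is u = s / sqrt(n).
u = 4.8554 / sqrt(14)
u = 4.8554 / 3.7417
u = 1.2977

1.2977


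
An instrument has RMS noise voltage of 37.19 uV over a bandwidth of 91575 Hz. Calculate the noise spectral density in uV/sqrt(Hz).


Noise spectral density = Vrms / sqrt(BW).
NSD = 37.19 / sqrt(91575)
NSD = 37.19 / 302.6136
NSD = 0.1229 uV/sqrt(Hz)

0.1229 uV/sqrt(Hz)


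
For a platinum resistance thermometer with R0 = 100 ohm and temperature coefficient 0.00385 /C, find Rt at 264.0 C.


The RTD equation: Rt = R0 * (1 + alpha * T).
Rt = 100 * (1 + 0.00385 * 264.0)
Rt = 100 * (1 + 1.0164)
Rt = 100 * 2.0164
Rt = 201.64 ohm

201.64 ohm


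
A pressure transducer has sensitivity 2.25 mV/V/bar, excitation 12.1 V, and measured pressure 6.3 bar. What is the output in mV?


Output = sensitivity * Vex * P.
Vout = 2.25 * 12.1 * 6.3
Vout = 27.225 * 6.3
Vout = 171.52 mV

171.52 mV


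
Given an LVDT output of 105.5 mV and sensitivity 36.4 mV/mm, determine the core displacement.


Displacement = Vout / sensitivity.
d = 105.5 / 36.4
d = 2.898 mm

2.898 mm


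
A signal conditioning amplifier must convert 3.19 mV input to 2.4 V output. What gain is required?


Gain = Vout / Vin (converting to same units).
G = 2.4 V / 3.19 mV
G = 2400.0 mV / 3.19 mV
G = 752.35

752.35


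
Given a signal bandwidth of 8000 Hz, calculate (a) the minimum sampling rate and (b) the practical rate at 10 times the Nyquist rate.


By Nyquist theorem, fs_min = 2 * fmax.
fs_min = 2 * 8000 = 16000 Hz
Practical rate = 10 * fs_min = 10 * 16000 = 160000 Hz

fs_min = 16000 Hz, fs_practical = 160000 Hz


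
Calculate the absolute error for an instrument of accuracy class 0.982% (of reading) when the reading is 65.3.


Absolute error = (accuracy% / 100) * reading.
Error = (0.982 / 100) * 65.3
Error = 0.00982 * 65.3
Error = 0.6412

0.6412


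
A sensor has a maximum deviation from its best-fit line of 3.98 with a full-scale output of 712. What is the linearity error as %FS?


Linearity error = (max deviation / full scale) * 100%.
Linearity = (3.98 / 712) * 100
Linearity = 0.559 %FS

0.559 %FS


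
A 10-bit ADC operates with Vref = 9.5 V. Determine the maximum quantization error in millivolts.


The maximum quantization error is +/- LSB/2.
LSB = Vref / 2^n = 9.5 / 1024 = 0.00927734 V
Max error = LSB / 2 = 0.00927734 / 2 = 0.00463867 V
Max error = 4.6387 mV

4.6387 mV


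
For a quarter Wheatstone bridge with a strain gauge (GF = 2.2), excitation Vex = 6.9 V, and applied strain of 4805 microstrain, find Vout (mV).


Quarter bridge output: Vout = (GF * epsilon * Vex) / 4.
Vout = (2.2 * 4805e-6 * 6.9) / 4
Vout = 0.0729399 / 4 V
Vout = 0.01823498 V = 18.235 mV

18.235 mV


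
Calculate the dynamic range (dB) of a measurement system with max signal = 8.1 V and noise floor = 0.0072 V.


Dynamic range = 20 * log10(Vmax / Vnoise).
DR = 20 * log10(8.1 / 0.0072)
DR = 20 * log10(1125.0)
DR = 61.02 dB

61.02 dB


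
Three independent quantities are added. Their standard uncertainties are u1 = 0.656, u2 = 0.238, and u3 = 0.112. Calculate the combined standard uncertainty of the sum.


For a sum of independent quantities, uc = sqrt(u1^2 + u2^2 + u3^2).
uc = sqrt(0.656^2 + 0.238^2 + 0.112^2)
uc = sqrt(0.430336 + 0.056644 + 0.012544)
uc = 0.7068

0.7068


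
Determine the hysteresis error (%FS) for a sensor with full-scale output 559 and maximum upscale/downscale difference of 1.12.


Hysteresis = (max difference / full scale) * 100%.
H = (1.12 / 559) * 100
H = 0.2 %FS

0.2 %FS


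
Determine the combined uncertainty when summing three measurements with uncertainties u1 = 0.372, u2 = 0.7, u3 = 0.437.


For a sum of independent quantities, uc = sqrt(u1^2 + u2^2 + u3^2).
uc = sqrt(0.372^2 + 0.7^2 + 0.437^2)
uc = sqrt(0.138384 + 0.49 + 0.190969)
uc = 0.9052

0.9052


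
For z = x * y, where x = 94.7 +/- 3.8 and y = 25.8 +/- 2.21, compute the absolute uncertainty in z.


For a product z = x*y, the relative uncertainty is:
uz/z = sqrt((ux/x)^2 + (uy/y)^2)
Relative uncertainties: ux/x = 3.8/94.7 = 0.040127
uy/y = 2.21/25.8 = 0.085659
z = 94.7 * 25.8 = 2443.3
uz = 2443.3 * sqrt(0.040127^2 + 0.085659^2) = 231.112

231.112


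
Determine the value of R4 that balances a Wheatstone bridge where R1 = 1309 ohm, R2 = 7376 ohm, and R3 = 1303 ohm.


At balance: R1*R4 = R2*R3, so R4 = R2*R3/R1.
R4 = 7376 * 1303 / 1309
R4 = 9610928 / 1309
R4 = 7342.19 ohm

7342.19 ohm


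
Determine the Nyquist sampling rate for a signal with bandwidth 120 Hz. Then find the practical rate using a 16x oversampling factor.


By Nyquist theorem, fs_min = 2 * fmax.
fs_min = 2 * 120 = 240 Hz
Practical rate = 16 * fs_min = 16 * 240 = 3840 Hz

fs_min = 240 Hz, fs_practical = 3840 Hz


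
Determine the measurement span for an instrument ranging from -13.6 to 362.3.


Span = upper range - lower range.
Span = 362.3 - (-13.6)
Span = 375.9

375.9


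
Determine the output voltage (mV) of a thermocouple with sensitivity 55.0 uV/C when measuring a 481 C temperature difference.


The thermocouple output V = sensitivity * dT.
V = 55.0 uV/C * 481 C
V = 26455.0 uV
V = 26.455 mV

26.455 mV


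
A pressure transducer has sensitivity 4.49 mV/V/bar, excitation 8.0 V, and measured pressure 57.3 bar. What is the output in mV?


Output = sensitivity * Vex * P.
Vout = 4.49 * 8.0 * 57.3
Vout = 35.92 * 57.3
Vout = 2058.22 mV

2058.22 mV


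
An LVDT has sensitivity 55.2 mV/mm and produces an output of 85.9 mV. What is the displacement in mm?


Displacement = Vout / sensitivity.
d = 85.9 / 55.2
d = 1.556 mm

1.556 mm


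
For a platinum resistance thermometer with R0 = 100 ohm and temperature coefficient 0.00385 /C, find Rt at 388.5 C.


The RTD equation: Rt = R0 * (1 + alpha * T).
Rt = 100 * (1 + 0.00385 * 388.5)
Rt = 100 * (1 + 1.495725)
Rt = 100 * 2.495725
Rt = 249.573 ohm

249.573 ohm


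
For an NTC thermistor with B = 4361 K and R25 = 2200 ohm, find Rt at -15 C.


NTC thermistor equation: Rt = R25 * exp(B * (1/T - 1/T25)).
T in Kelvin: 258.15 K, T25 = 298.15 K
1/T - 1/T25 = 1/258.15 - 1/298.15 = 0.0005197
B * (1/T - 1/T25) = 4361 * 0.0005197 = 2.2664
Rt = 2200 * exp(2.2664) = 21218.4 ohm

21218.4 ohm


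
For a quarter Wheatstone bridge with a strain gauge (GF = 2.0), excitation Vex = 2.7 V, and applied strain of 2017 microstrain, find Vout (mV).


Quarter bridge output: Vout = (GF * epsilon * Vex) / 4.
Vout = (2.0 * 2017e-6 * 2.7) / 4
Vout = 0.0108918 / 4 V
Vout = 0.00272295 V = 2.7229 mV

2.7229 mV


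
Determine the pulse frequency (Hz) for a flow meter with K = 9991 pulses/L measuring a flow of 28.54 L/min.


Frequency = K * Q / 60 (converting L/min to L/s).
f = 9991 * 28.54 / 60
f = 285143.14 / 60
f = 4752.39 Hz

4752.39 Hz


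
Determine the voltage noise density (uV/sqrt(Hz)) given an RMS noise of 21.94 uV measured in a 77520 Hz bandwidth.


Noise spectral density = Vrms / sqrt(BW).
NSD = 21.94 / sqrt(77520)
NSD = 21.94 / 278.4241
NSD = 0.0788 uV/sqrt(Hz)

0.0788 uV/sqrt(Hz)


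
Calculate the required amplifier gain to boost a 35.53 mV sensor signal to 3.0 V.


Gain = Vout / Vin (converting to same units).
G = 3.0 V / 35.53 mV
G = 3000.0 mV / 35.53 mV
G = 84.44

84.44


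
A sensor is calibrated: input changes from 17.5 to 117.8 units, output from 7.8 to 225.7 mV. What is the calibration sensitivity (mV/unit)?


Sensitivity = (y2 - y1) / (x2 - x1).
S = (225.7 - 7.8) / (117.8 - 17.5)
S = 217.9 / 100.3
S = 2.1725 mV/unit

2.1725 mV/unit


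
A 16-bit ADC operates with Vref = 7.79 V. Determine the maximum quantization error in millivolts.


The maximum quantization error is +/- LSB/2.
LSB = Vref / 2^n = 7.79 / 65536 = 0.00011887 V
Max error = LSB / 2 = 0.00011887 / 2 = 5.943e-05 V
Max error = 0.0594 mV

0.0594 mV


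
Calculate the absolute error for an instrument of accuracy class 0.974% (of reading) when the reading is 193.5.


Absolute error = (accuracy% / 100) * reading.
Error = (0.974 / 100) * 193.5
Error = 0.00974 * 193.5
Error = 1.8847

1.8847


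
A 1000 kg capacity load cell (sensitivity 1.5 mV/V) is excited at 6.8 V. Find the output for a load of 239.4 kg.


Vout = rated_output * Vex * (load / capacity).
Vout = 1.5 * 6.8 * (239.4 / 1000)
Vout = 1.5 * 6.8 * 0.2394
Vout = 2.442 mV

2.442 mV


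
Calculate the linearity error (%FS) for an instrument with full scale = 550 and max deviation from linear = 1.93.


Linearity error = (max deviation / full scale) * 100%.
Linearity = (1.93 / 550) * 100
Linearity = 0.351 %FS

0.351 %FS


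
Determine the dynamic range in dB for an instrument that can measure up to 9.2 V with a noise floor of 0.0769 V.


Dynamic range = 20 * log10(Vmax / Vnoise).
DR = 20 * log10(9.2 / 0.0769)
DR = 20 * log10(119.64)
DR = 41.56 dB

41.56 dB


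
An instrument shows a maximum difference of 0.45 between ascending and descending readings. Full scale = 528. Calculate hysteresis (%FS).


Hysteresis = (max difference / full scale) * 100%.
H = (0.45 / 528) * 100
H = 0.085 %FS

0.085 %FS


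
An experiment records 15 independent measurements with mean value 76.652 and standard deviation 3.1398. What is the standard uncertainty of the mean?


The standard uncertainty for Type A evaluation is u = s / sqrt(n).
u = 3.1398 / sqrt(15)
u = 3.1398 / 3.873
u = 0.8107

0.8107


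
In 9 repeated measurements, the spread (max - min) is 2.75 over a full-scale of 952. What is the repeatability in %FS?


Repeatability = (spread / full scale) * 100%.
R = (2.75 / 952) * 100
R = 0.289 %FS

0.289 %FS


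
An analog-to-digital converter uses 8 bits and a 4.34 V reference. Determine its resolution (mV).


The resolution (LSB) of an ADC is Vref / 2^n.
LSB = 4.34 / 2^8
LSB = 4.34 / 256
LSB = 0.01695312 V = 16.953125 mV

16.953125 mV


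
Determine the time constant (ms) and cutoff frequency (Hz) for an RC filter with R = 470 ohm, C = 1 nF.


Time constant: tau = R * C.
tau = 470 * 1.00e-09 = 4.7e-07 s
tau = 0.0005 ms
Cutoff frequency: fc = 1 / (2*pi*R*C).
fc = 1 / (2*pi*4.7e-07) = 338627.54 Hz

tau = 0.0005 ms, fc = 338627.54 Hz


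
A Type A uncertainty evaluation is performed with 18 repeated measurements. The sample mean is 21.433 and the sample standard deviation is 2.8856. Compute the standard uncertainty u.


The standard uncertainty for Type A evaluation is u = s / sqrt(n).
u = 2.8856 / sqrt(18)
u = 2.8856 / 4.2426
u = 0.6801

0.6801


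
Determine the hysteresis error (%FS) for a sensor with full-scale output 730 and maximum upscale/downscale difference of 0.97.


Hysteresis = (max difference / full scale) * 100%.
H = (0.97 / 730) * 100
H = 0.133 %FS

0.133 %FS


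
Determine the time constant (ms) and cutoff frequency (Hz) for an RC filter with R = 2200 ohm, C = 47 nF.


Time constant: tau = R * C.
tau = 2200 * 4.70e-08 = 0.0001034 s
tau = 0.1034 ms
Cutoff frequency: fc = 1 / (2*pi*R*C).
fc = 1 / (2*pi*0.0001034) = 1539.22 Hz

tau = 0.1034 ms, fc = 1539.22 Hz


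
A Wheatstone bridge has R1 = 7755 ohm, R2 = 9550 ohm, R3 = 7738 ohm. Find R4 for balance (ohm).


At balance: R1*R4 = R2*R3, so R4 = R2*R3/R1.
R4 = 9550 * 7738 / 7755
R4 = 73897900 / 7755
R4 = 9529.07 ohm

9529.07 ohm


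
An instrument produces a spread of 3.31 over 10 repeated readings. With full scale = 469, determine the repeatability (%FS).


Repeatability = (spread / full scale) * 100%.
R = (3.31 / 469) * 100
R = 0.706 %FS

0.706 %FS


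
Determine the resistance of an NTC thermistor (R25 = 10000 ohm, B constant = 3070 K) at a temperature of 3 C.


NTC thermistor equation: Rt = R25 * exp(B * (1/T - 1/T25)).
T in Kelvin: 276.15 K, T25 = 298.15 K
1/T - 1/T25 = 1/276.15 - 1/298.15 = 0.0002672
B * (1/T - 1/T25) = 3070 * 0.0002672 = 0.8203
Rt = 10000 * exp(0.8203) = 22712.2 ohm

22712.2 ohm


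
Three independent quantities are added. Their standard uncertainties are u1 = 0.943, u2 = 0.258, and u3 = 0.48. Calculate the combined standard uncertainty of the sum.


For a sum of independent quantities, uc = sqrt(u1^2 + u2^2 + u3^2).
uc = sqrt(0.943^2 + 0.258^2 + 0.48^2)
uc = sqrt(0.889249 + 0.066564 + 0.2304)
uc = 1.0891

1.0891


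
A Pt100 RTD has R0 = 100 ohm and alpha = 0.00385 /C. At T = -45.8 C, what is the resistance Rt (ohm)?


The RTD equation: Rt = R0 * (1 + alpha * T).
Rt = 100 * (1 + 0.00385 * -45.8)
Rt = 100 * (1 + -0.17633)
Rt = 100 * 0.82367
Rt = 82.367 ohm

82.367 ohm


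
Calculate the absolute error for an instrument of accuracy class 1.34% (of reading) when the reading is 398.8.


Absolute error = (accuracy% / 100) * reading.
Error = (1.34 / 100) * 398.8
Error = 0.0134 * 398.8
Error = 5.3439

5.3439


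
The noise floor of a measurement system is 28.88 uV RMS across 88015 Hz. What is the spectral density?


Noise spectral density = Vrms / sqrt(BW).
NSD = 28.88 / sqrt(88015)
NSD = 28.88 / 296.6732
NSD = 0.0973 uV/sqrt(Hz)

0.0973 uV/sqrt(Hz)


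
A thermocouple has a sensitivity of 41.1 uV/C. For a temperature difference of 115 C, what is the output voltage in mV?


The thermocouple output V = sensitivity * dT.
V = 41.1 uV/C * 115 C
V = 4726.5 uV
V = 4.726 mV

4.726 mV


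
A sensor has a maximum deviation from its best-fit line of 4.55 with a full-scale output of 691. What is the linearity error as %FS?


Linearity error = (max deviation / full scale) * 100%.
Linearity = (4.55 / 691) * 100
Linearity = 0.658 %FS

0.658 %FS


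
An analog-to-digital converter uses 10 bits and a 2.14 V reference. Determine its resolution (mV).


The resolution (LSB) of an ADC is Vref / 2^n.
LSB = 2.14 / 2^10
LSB = 2.14 / 1024
LSB = 0.00208984 V = 2.08984375 mV

2.08984375 mV


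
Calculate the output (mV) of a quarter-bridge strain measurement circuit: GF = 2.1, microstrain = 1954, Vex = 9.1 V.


Quarter bridge output: Vout = (GF * epsilon * Vex) / 4.
Vout = (2.1 * 1954e-6 * 9.1) / 4
Vout = 0.03734094 / 4 V
Vout = 0.00933523 V = 9.3352 mV

9.3352 mV


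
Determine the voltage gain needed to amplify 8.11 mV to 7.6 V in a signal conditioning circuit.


Gain = Vout / Vin (converting to same units).
G = 7.6 V / 8.11 mV
G = 7600.0 mV / 8.11 mV
G = 937.11

937.11


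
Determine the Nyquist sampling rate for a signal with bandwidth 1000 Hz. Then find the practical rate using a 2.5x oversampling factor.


By Nyquist theorem, fs_min = 2 * fmax.
fs_min = 2 * 1000 = 2000 Hz
Practical rate = 2.5 * fs_min = 2.5 * 2000 = 5000 Hz

fs_min = 2000 Hz, fs_practical = 5000 Hz


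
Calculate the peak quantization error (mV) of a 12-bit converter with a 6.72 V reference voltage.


The maximum quantization error is +/- LSB/2.
LSB = Vref / 2^n = 6.72 / 4096 = 0.00164062 V
Max error = LSB / 2 = 0.00164062 / 2 = 0.00082031 V
Max error = 0.8203 mV

0.8203 mV


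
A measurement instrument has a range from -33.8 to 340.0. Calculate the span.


Span = upper range - lower range.
Span = 340.0 - (-33.8)
Span = 373.8

373.8


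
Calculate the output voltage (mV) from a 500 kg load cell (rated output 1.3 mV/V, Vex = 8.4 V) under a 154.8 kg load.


Vout = rated_output * Vex * (load / capacity).
Vout = 1.3 * 8.4 * (154.8 / 500)
Vout = 1.3 * 8.4 * 0.3096
Vout = 3.381 mV

3.381 mV


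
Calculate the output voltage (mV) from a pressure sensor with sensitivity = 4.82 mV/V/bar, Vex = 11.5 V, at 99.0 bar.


Output = sensitivity * Vex * P.
Vout = 4.82 * 11.5 * 99.0
Vout = 55.43 * 99.0
Vout = 5487.57 mV

5487.57 mV


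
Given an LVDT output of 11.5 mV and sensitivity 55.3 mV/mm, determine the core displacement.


Displacement = Vout / sensitivity.
d = 11.5 / 55.3
d = 0.208 mm

0.208 mm


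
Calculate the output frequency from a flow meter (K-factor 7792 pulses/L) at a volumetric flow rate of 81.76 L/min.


Frequency = K * Q / 60 (converting L/min to L/s).
f = 7792 * 81.76 / 60
f = 637073.92 / 60
f = 10617.9 Hz

10617.9 Hz


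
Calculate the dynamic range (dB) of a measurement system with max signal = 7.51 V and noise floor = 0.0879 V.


Dynamic range = 20 * log10(Vmax / Vnoise).
DR = 20 * log10(7.51 / 0.0879)
DR = 20 * log10(85.44)
DR = 38.63 dB

38.63 dB


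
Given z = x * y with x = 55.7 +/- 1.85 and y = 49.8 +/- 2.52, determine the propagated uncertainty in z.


For a product z = x*y, the relative uncertainty is:
uz/z = sqrt((ux/x)^2 + (uy/y)^2)
Relative uncertainties: ux/x = 1.85/55.7 = 0.033214
uy/y = 2.52/49.8 = 0.050602
z = 55.7 * 49.8 = 2773.9
uz = 2773.9 * sqrt(0.033214^2 + 0.050602^2) = 167.899

167.899


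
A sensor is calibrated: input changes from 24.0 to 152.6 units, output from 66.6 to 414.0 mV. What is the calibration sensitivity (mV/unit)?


Sensitivity = (y2 - y1) / (x2 - x1).
S = (414.0 - 66.6) / (152.6 - 24.0)
S = 347.4 / 128.6
S = 2.7014 mV/unit

2.7014 mV/unit


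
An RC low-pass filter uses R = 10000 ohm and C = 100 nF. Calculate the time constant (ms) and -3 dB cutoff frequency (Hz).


Time constant: tau = R * C.
tau = 10000 * 1.00e-07 = 0.001 s
tau = 1.0 ms
Cutoff frequency: fc = 1 / (2*pi*R*C).
fc = 1 / (2*pi*0.001) = 159.15 Hz

tau = 1.0 ms, fc = 159.15 Hz


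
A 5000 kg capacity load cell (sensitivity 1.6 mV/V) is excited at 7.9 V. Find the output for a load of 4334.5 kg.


Vout = rated_output * Vex * (load / capacity).
Vout = 1.6 * 7.9 * (4334.5 / 5000)
Vout = 1.6 * 7.9 * 0.8669
Vout = 10.958 mV

10.958 mV


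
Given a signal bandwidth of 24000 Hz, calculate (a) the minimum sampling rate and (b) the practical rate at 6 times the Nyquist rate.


By Nyquist theorem, fs_min = 2 * fmax.
fs_min = 2 * 24000 = 48000 Hz
Practical rate = 6 * fs_min = 6 * 48000 = 288000 Hz

fs_min = 48000 Hz, fs_practical = 288000 Hz


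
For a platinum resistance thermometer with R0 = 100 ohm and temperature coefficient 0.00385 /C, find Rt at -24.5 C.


The RTD equation: Rt = R0 * (1 + alpha * T).
Rt = 100 * (1 + 0.00385 * -24.5)
Rt = 100 * (1 + -0.094325)
Rt = 100 * 0.905675
Rt = 90.567 ohm

90.567 ohm


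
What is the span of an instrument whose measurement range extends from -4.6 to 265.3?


Span = upper range - lower range.
Span = 265.3 - (-4.6)
Span = 269.9

269.9


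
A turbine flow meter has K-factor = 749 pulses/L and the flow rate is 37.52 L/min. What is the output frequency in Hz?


Frequency = K * Q / 60 (converting L/min to L/s).
f = 749 * 37.52 / 60
f = 28102.48 / 60
f = 468.37 Hz

468.37 Hz


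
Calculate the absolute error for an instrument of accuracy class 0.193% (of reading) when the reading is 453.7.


Absolute error = (accuracy% / 100) * reading.
Error = (0.193 / 100) * 453.7
Error = 0.00193 * 453.7
Error = 0.8756

0.8756


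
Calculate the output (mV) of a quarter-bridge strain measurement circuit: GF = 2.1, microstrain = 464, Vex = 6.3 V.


Quarter bridge output: Vout = (GF * epsilon * Vex) / 4.
Vout = (2.1 * 464e-6 * 6.3) / 4
Vout = 0.00613872 / 4 V
Vout = 0.00153468 V = 1.5347 mV

1.5347 mV


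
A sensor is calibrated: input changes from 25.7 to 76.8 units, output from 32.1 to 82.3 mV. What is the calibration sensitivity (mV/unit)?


Sensitivity = (y2 - y1) / (x2 - x1).
S = (82.3 - 32.1) / (76.8 - 25.7)
S = 50.2 / 51.1
S = 0.9824 mV/unit

0.9824 mV/unit


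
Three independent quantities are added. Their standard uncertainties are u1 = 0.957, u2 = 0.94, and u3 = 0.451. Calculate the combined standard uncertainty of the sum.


For a sum of independent quantities, uc = sqrt(u1^2 + u2^2 + u3^2).
uc = sqrt(0.957^2 + 0.94^2 + 0.451^2)
uc = sqrt(0.915849 + 0.8836 + 0.203401)
uc = 1.4152

1.4152


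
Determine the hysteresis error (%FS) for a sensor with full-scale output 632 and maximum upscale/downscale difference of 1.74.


Hysteresis = (max difference / full scale) * 100%.
H = (1.74 / 632) * 100
H = 0.275 %FS

0.275 %FS


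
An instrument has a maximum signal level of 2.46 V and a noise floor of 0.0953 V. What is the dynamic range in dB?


Dynamic range = 20 * log10(Vmax / Vnoise).
DR = 20 * log10(2.46 / 0.0953)
DR = 20 * log10(25.81)
DR = 28.24 dB

28.24 dB


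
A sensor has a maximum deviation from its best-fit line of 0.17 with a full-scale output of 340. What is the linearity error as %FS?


Linearity error = (max deviation / full scale) * 100%.
Linearity = (0.17 / 340) * 100
Linearity = 0.05 %FS

0.05 %FS


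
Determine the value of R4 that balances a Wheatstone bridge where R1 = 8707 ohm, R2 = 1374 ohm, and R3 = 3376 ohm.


At balance: R1*R4 = R2*R3, so R4 = R2*R3/R1.
R4 = 1374 * 3376 / 8707
R4 = 4638624 / 8707
R4 = 532.75 ohm

532.75 ohm


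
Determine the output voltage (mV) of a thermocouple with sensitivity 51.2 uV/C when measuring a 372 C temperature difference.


The thermocouple output V = sensitivity * dT.
V = 51.2 uV/C * 372 C
V = 19046.4 uV
V = 19.046 mV

19.046 mV


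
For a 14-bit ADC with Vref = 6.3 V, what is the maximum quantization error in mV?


The maximum quantization error is +/- LSB/2.
LSB = Vref / 2^n = 6.3 / 16384 = 0.00038452 V
Max error = LSB / 2 = 0.00038452 / 2 = 0.00019226 V
Max error = 0.1923 mV

0.1923 mV


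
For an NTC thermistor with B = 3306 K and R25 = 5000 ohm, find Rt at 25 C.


NTC thermistor equation: Rt = R25 * exp(B * (1/T - 1/T25)).
T in Kelvin: 298.15 K, T25 = 298.15 K
1/T - 1/T25 = 1/298.15 - 1/298.15 = 0.0
B * (1/T - 1/T25) = 3306 * 0.0 = 0.0
Rt = 5000 * exp(0.0) = 5000.0 ohm

5000.0 ohm


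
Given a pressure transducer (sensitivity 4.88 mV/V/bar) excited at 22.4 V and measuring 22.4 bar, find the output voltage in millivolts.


Output = sensitivity * Vex * P.
Vout = 4.88 * 22.4 * 22.4
Vout = 109.312 * 22.4
Vout = 2448.59 mV

2448.59 mV


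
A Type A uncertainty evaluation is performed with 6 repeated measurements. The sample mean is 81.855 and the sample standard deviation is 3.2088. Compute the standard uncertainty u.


The standard uncertainty for Type A evaluation is u = s / sqrt(n).
u = 3.2088 / sqrt(6)
u = 3.2088 / 2.4495
u = 1.31

1.31


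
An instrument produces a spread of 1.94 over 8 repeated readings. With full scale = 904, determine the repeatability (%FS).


Repeatability = (spread / full scale) * 100%.
R = (1.94 / 904) * 100
R = 0.215 %FS

0.215 %FS


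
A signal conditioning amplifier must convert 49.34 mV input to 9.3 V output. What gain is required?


Gain = Vout / Vin (converting to same units).
G = 9.3 V / 49.34 mV
G = 9300.0 mV / 49.34 mV
G = 188.49

188.49


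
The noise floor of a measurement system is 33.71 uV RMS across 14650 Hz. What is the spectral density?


Noise spectral density = Vrms / sqrt(BW).
NSD = 33.71 / sqrt(14650)
NSD = 33.71 / 121.0372
NSD = 0.2785 uV/sqrt(Hz)

0.2785 uV/sqrt(Hz)


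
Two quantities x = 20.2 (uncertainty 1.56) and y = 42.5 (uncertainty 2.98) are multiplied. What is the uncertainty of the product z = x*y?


For a product z = x*y, the relative uncertainty is:
uz/z = sqrt((ux/x)^2 + (uy/y)^2)
Relative uncertainties: ux/x = 1.56/20.2 = 0.077228
uy/y = 2.98/42.5 = 0.070118
z = 20.2 * 42.5 = 858.5
uz = 858.5 * sqrt(0.077228^2 + 0.070118^2) = 89.55

89.55


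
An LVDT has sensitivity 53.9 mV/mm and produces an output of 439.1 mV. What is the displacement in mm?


Displacement = Vout / sensitivity.
d = 439.1 / 53.9
d = 8.147 mm

8.147 mm


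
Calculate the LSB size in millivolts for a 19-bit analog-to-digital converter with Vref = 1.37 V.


The resolution (LSB) of an ADC is Vref / 2^n.
LSB = 1.37 / 2^19
LSB = 1.37 / 524288
LSB = 2.61e-06 V = 0.00261307 mV

0.00261307 mV


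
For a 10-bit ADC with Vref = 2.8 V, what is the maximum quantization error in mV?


The maximum quantization error is +/- LSB/2.
LSB = Vref / 2^n = 2.8 / 1024 = 0.00273437 V
Max error = LSB / 2 = 0.00273437 / 2 = 0.00136719 V
Max error = 1.3672 mV

1.3672 mV


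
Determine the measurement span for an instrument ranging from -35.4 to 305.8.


Span = upper range - lower range.
Span = 305.8 - (-35.4)
Span = 341.2

341.2


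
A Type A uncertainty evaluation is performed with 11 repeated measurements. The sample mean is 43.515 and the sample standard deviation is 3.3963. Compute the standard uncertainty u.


The standard uncertainty for Type A evaluation is u = s / sqrt(n).
u = 3.3963 / sqrt(11)
u = 3.3963 / 3.3166
u = 1.024

1.024


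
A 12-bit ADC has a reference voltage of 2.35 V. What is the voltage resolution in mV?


The resolution (LSB) of an ADC is Vref / 2^n.
LSB = 2.35 / 2^12
LSB = 2.35 / 4096
LSB = 0.00057373 V = 0.57373047 mV

0.57373047 mV


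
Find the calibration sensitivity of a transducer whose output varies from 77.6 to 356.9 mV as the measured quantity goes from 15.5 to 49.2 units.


Sensitivity = (y2 - y1) / (x2 - x1).
S = (356.9 - 77.6) / (49.2 - 15.5)
S = 279.3 / 33.7
S = 8.2878 mV/unit

8.2878 mV/unit


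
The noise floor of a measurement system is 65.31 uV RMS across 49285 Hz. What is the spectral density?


Noise spectral density = Vrms / sqrt(BW).
NSD = 65.31 / sqrt(49285)
NSD = 65.31 / 222.0023
NSD = 0.2942 uV/sqrt(Hz)

0.2942 uV/sqrt(Hz)


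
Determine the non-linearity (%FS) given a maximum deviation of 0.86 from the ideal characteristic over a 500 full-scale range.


Linearity error = (max deviation / full scale) * 100%.
Linearity = (0.86 / 500) * 100
Linearity = 0.172 %FS

0.172 %FS


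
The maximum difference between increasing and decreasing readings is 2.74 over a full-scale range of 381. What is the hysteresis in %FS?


Hysteresis = (max difference / full scale) * 100%.
H = (2.74 / 381) * 100
H = 0.719 %FS

0.719 %FS
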